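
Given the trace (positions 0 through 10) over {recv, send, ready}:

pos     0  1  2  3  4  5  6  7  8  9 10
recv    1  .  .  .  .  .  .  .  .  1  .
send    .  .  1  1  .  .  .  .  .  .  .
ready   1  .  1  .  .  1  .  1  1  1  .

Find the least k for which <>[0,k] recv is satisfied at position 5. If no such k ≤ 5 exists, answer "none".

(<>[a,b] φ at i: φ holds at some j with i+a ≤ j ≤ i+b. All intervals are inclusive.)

4

Scan j = 5,6,… for recv:
  j=5: fails
  j=6: fails
  j=7: fails
  j=8: fails
  j=9: holds
First hit at j=9, so smallest k = 9-5 = 4.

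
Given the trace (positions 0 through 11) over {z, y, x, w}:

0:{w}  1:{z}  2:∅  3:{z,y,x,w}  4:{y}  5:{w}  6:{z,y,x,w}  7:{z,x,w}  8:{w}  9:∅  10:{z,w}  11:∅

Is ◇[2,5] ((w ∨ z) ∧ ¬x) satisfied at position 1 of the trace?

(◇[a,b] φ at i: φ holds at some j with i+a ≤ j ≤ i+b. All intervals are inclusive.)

Check ((w ∨ z) ∧ ¬x) at each j in [3,6]:
  j=3: false
  j=4: false
  j=5: true
  j=6: false
Found at j=5 → formula holds.

Holds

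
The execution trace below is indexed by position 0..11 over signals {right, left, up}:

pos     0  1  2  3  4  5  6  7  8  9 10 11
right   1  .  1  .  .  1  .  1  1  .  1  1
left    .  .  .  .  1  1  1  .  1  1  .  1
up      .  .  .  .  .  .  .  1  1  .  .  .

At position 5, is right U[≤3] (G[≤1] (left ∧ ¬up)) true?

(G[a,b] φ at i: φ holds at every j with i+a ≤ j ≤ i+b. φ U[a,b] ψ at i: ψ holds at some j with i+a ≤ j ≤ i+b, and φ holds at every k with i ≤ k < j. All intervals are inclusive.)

Need some j in [5,8] with G[≤1] (left ∧ ¬up), and right at every k in [5,j-1].
  j=5: G[≤1] (left ∧ ¬up) holds; no prefix to check → satisfied.

True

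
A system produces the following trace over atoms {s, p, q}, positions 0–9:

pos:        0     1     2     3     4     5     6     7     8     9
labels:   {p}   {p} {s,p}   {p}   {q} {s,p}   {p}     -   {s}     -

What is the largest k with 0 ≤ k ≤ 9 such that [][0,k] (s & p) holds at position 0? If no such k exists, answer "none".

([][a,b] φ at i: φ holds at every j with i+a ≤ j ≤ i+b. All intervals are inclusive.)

(s & p) must hold from j=0 onward; find where it first fails.
  j=0: fails → no k works.

none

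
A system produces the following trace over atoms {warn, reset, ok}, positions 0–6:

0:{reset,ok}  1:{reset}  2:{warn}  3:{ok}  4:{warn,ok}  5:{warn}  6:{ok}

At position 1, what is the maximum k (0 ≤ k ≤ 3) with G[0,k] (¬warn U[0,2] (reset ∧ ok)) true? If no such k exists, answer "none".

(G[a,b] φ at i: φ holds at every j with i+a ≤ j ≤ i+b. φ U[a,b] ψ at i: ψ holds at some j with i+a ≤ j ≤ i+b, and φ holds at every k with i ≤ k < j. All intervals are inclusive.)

none

(¬warn U[0,2] (reset ∧ ok)) must hold from j=1 onward; find where it first fails.
  j=1: fails → no k works.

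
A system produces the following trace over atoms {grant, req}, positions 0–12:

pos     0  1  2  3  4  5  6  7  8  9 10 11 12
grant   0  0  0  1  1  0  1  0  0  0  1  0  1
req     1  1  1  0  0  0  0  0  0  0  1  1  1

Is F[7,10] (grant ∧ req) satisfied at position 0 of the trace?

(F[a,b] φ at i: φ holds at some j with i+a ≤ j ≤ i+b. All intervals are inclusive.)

Holds

Check (grant ∧ req) at each j in [7,10]:
  j=7: false
  j=8: false
  j=9: false
  j=10: true
Found at j=10 → formula holds.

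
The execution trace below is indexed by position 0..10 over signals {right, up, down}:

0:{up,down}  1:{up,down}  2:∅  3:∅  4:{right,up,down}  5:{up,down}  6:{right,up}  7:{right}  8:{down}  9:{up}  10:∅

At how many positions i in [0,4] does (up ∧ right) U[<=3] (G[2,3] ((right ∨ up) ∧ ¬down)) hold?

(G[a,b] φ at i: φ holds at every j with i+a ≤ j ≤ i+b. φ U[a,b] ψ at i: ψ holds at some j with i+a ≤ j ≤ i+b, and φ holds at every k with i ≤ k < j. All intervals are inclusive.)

1

Evaluate at each i in [0,4]:
  i=0: ✗ (no rhs in [0,3])
  i=1: ✗ (lhs fails at k=1 before rhs at j=4)
  i=2: ✗ (lhs fails at k=2 before rhs at j=4)
  i=3: ✗ (lhs fails at k=3 before rhs at j=4)
  i=4: ✓ (rhs at j=4)
Positions where it holds: {4} → 1.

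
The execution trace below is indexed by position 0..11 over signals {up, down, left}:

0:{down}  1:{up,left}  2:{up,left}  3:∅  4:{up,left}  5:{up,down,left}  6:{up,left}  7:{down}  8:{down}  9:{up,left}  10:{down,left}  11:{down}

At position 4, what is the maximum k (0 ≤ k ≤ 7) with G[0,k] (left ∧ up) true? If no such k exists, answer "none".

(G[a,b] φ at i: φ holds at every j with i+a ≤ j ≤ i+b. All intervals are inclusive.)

(left ∧ up) must hold from j=4 onward; find where it first fails.
  j=4: holds
  j=5: holds
  j=6: holds
  j=7: fails
Holds on [4,6], so largest k = 2.

2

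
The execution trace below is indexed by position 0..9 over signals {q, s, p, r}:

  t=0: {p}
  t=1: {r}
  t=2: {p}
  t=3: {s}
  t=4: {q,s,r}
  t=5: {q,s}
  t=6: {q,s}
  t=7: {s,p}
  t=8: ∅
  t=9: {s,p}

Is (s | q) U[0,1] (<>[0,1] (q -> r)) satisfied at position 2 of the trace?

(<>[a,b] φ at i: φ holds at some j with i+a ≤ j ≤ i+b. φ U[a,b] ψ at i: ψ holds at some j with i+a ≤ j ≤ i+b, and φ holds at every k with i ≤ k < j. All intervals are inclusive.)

Need some j in [2,3] with <>[0,1] (q -> r), and (s | q) at every k in [2,j-1].
  j=2: <>[0,1] (q -> r) holds; no prefix to check → satisfied.

True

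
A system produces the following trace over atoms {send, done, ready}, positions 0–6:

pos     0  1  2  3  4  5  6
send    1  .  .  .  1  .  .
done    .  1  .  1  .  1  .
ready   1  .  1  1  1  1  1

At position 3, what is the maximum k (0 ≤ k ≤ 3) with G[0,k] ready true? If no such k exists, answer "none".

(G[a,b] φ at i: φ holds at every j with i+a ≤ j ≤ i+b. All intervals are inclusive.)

3

ready must hold from j=3 onward; find where it first fails.
  j=3: holds
  j=4: holds
  j=5: holds
  j=6: holds
Holds through j=6; largest k = 3.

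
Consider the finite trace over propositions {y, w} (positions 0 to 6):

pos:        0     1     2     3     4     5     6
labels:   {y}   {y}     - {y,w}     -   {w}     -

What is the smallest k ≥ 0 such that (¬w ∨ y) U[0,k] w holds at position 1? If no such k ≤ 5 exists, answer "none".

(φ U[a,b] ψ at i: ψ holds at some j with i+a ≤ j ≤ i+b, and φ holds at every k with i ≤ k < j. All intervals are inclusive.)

2

Need earliest j ≥ 1 with w, and (¬w ∨ y) at every k in [1,j-1].
  j=1: rhs fails.
  j=2: rhs fails.
  j=3: rhs holds; lhs holds on [1,2]. k = 2.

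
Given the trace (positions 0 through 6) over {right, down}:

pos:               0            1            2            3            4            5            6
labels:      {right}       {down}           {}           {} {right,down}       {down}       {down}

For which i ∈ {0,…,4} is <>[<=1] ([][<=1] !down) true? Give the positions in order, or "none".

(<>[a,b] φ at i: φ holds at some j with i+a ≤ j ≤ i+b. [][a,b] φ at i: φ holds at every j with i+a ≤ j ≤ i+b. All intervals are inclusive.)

Evaluate at each i in [0,4]:
  i=0: ✗ (none in [0,1])
  i=1: ✓ (witness j=2)
  i=2: ✓ (witness j=2)
  i=3: ✗ (none in [3,4])
  i=4: ✗ (none in [4,5])

1, 2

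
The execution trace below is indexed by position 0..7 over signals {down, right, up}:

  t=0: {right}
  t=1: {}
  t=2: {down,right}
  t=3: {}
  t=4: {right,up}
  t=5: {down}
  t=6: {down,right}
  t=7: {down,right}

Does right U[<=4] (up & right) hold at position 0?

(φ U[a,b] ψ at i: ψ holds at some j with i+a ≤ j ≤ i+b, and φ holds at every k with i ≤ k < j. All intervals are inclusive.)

No

Need some j in [0,4] with (up & right), and right at every k in [0,j-1].
  j=0: (up & right) false.
  j=1: (up & right) false.
  j=2: (up & right) false.
  j=3: (up & right) false.
  j=4: (up & right) holds, but right fails at k=1 → not this j.
No j in the window works → until fails.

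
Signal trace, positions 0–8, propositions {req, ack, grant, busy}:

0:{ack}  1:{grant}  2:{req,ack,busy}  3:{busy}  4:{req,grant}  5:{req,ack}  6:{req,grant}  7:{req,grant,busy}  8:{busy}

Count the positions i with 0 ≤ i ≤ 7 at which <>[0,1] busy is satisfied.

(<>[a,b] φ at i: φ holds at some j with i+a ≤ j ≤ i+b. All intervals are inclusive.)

5

Evaluate at each i in [0,7]:
  i=0: ✗ (none in [0,1])
  i=1: ✓ (witness j=2)
  i=2: ✓ (witness j=2)
  i=3: ✓ (witness j=3)
  i=4: ✗ (none in [4,5])
  i=5: ✗ (none in [5,6])
  i=6: ✓ (witness j=7)
  i=7: ✓ (witness j=7)
Positions where it holds: {1, 2, 3, 6, 7} → 5.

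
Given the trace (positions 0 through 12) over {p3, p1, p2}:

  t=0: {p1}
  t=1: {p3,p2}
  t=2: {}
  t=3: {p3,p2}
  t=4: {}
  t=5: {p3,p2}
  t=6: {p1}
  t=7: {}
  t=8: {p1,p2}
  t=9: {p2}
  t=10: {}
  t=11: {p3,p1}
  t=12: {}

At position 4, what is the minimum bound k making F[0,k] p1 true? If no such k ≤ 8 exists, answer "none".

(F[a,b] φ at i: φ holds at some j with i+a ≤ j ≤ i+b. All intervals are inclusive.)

2

Scan j = 4,5,… for p1:
  j=4: fails
  j=5: fails
  j=6: holds
First hit at j=6, so smallest k = 6-4 = 2.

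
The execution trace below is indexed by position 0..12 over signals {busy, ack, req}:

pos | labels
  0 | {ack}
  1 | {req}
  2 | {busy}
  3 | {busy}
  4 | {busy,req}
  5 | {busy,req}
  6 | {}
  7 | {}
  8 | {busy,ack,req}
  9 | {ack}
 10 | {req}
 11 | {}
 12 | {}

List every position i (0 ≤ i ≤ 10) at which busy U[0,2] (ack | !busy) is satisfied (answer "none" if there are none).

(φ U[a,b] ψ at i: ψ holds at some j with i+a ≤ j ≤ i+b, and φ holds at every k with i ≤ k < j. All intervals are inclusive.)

0, 1, 4, 5, 6, 7, 8, 9, 10

Evaluate at each i in [0,10]:
  i=0: ✓ (rhs at j=0)
  i=1: ✓ (rhs at j=1)
  i=2: ✗ (no rhs in [2,4])
  i=3: ✗ (no rhs in [3,5])
  i=4: ✓ (rhs at j=6; lhs holds on [4,5])
  i=5: ✓ (rhs at j=6; lhs holds on [5,5])
  i=6: ✓ (rhs at j=6)
  i=7: ✓ (rhs at j=7)
  i=8: ✓ (rhs at j=8)
  i=9: ✓ (rhs at j=9)
  i=10: ✓ (rhs at j=10)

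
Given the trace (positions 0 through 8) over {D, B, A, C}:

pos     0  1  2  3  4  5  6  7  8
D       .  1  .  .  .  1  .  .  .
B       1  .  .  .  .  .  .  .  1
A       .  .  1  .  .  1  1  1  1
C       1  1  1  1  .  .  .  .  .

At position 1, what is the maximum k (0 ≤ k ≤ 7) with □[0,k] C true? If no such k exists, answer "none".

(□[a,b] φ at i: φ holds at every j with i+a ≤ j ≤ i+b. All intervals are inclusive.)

2

C must hold from j=1 onward; find where it first fails.
  j=1: holds
  j=2: holds
  j=3: holds
  j=4: fails
Holds on [1,3], so largest k = 2.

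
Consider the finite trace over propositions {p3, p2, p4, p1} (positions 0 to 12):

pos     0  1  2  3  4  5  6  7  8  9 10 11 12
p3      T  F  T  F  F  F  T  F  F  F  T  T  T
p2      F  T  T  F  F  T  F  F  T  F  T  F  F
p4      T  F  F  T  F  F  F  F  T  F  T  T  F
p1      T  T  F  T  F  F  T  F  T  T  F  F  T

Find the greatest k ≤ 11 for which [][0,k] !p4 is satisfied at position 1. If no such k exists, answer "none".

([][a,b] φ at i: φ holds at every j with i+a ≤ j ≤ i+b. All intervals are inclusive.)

1

!p4 must hold from j=1 onward; find where it first fails.
  j=1: holds
  j=2: holds
  j=3: fails
Holds on [1,2], so largest k = 1.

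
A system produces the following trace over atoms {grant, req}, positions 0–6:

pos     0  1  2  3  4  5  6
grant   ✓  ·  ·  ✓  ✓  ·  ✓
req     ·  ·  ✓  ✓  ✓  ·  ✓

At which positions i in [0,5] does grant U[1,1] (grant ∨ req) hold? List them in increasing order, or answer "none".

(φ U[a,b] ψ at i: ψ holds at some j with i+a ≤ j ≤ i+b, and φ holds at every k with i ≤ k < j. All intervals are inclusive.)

Evaluate at each i in [0,5]:
  i=0: ✗ (no rhs in [1,1])
  i=1: ✗ (lhs fails at k=1 before rhs at j=2)
  i=2: ✗ (lhs fails at k=2 before rhs at j=3)
  i=3: ✓ (rhs at j=4; lhs holds on [3,3])
  i=4: ✗ (no rhs in [5,5])
  i=5: ✗ (lhs fails at k=5 before rhs at j=6)

3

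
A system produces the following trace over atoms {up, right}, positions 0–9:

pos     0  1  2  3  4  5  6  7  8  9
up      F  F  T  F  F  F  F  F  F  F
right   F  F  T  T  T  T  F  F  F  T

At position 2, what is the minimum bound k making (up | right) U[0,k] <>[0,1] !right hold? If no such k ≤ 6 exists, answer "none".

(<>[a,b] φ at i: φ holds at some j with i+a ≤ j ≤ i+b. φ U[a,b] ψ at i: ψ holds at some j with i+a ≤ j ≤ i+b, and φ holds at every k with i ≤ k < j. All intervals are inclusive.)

Need earliest j ≥ 2 with <>[0,1] !right, and (up | right) at every k in [2,j-1].
  j=2: rhs fails.
  j=3: rhs fails.
  j=4: rhs fails.
  j=5: rhs holds; lhs holds on [2,4]. k = 3.

3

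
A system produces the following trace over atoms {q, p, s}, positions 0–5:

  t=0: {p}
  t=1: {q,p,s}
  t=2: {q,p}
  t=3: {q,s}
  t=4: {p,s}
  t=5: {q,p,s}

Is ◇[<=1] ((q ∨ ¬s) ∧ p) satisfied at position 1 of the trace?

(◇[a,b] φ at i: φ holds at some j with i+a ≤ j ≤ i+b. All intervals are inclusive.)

Check ((q ∨ ¬s) ∧ p) at each j in [1,2]:
  j=1: true
  j=2: true
Found at j=1 → formula holds.

Holds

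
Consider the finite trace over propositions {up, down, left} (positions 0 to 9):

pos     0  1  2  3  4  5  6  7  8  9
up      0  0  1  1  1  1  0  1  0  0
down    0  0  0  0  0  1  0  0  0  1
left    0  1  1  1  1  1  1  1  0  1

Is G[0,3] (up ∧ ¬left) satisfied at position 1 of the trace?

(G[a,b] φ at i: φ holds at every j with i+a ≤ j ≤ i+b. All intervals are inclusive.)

No

Check (up ∧ ¬left) at every j in [1,4]:
  j=1: false
  j=2: false
  j=3: false
  j=4: false
Fails at j=1 → formula fails.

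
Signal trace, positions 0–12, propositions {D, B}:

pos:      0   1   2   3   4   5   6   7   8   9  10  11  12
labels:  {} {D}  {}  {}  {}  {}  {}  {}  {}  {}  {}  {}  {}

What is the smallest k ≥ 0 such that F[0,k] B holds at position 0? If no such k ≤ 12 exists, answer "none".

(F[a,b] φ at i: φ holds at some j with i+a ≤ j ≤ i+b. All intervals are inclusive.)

Scan j = 0,1,… for B:
  j=0: fails
  j=1: fails
  j=2: fails
  j=3: fails
  j=4: fails
  j=5: fails
  j=6: fails
  j=7: fails
  j=8: fails
  j=9: fails
  j=10: fails
  j=11: fails
  j=12: fails
No j in [0,12] satisfies it → none.

none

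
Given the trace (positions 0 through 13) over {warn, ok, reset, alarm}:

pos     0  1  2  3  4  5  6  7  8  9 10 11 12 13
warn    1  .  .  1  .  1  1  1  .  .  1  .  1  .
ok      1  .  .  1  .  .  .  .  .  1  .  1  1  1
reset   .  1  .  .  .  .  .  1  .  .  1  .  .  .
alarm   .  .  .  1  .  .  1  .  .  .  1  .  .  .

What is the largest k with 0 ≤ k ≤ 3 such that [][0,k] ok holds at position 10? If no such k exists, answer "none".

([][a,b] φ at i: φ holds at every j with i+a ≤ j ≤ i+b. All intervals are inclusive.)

ok must hold from j=10 onward; find where it first fails.
  j=10: fails → no k works.

none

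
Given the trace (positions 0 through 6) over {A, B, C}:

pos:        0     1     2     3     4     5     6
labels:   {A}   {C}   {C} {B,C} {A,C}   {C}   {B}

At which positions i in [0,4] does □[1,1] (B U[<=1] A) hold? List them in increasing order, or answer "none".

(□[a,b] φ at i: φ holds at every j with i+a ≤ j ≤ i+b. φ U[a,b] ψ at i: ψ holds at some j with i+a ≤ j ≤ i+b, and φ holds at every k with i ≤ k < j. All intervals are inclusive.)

2, 3

Evaluate at each i in [0,4]:
  i=0: ✗ (fails at j=1)
  i=1: ✗ (fails at j=2)
  i=2: ✓ (all of [3,3])
  i=3: ✓ (all of [4,4])
  i=4: ✗ (fails at j=5)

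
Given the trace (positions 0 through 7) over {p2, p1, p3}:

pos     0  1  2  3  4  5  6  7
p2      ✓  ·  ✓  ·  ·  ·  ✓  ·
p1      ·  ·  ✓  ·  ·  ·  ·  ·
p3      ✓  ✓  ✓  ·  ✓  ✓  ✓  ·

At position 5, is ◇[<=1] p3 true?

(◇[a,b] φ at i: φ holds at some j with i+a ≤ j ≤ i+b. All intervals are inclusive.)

Holds

Check p3 at each j in [5,6]:
  j=5: true
  j=6: true
Found at j=5 → formula holds.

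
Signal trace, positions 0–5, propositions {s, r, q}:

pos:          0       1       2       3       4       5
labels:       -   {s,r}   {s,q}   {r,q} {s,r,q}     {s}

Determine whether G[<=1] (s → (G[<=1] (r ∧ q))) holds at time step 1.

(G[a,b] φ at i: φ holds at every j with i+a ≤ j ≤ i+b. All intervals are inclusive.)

Check (s → (G[<=1] (r ∧ q))) at every j in [1,2]:
  j=1: antecedent true; consequent fails at 1 → ✗
  j=2: antecedent true; consequent fails at 2 → ✗
Fails at j=1 → formula fails.

No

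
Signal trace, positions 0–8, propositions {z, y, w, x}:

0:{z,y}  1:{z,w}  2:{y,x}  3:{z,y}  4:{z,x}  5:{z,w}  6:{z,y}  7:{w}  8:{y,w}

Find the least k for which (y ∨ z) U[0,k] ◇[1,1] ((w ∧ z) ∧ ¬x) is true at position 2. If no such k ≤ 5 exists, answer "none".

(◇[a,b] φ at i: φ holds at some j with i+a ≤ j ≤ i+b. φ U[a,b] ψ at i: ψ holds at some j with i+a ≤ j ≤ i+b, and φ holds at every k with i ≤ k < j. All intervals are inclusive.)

Need earliest j ≥ 2 with ◇[1,1] ((w ∧ z) ∧ ¬x), and (y ∨ z) at every k in [2,j-1].
  j=2: rhs fails.
  j=3: rhs fails.
  j=4: rhs holds; lhs holds on [2,3]. k = 2.

2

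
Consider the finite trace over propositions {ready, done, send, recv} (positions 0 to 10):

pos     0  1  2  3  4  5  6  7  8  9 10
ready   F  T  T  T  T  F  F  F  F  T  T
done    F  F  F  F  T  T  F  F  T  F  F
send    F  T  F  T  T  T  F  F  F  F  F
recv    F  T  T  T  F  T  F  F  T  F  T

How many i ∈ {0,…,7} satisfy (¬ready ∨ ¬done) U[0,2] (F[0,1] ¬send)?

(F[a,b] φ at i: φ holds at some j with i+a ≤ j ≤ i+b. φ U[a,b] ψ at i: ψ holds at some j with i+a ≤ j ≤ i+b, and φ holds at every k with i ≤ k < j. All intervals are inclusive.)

6

Evaluate at each i in [0,7]:
  i=0: ✓ (rhs at j=0)
  i=1: ✓ (rhs at j=1)
  i=2: ✓ (rhs at j=2)
  i=3: ✗ (lhs fails at k=4 before rhs at j=5)
  i=4: ✗ (lhs fails at k=4 before rhs at j=5)
  i=5: ✓ (rhs at j=5)
  i=6: ✓ (rhs at j=6)
  i=7: ✓ (rhs at j=7)
Positions where it holds: {0, 1, 2, 5, 6, 7} → 6.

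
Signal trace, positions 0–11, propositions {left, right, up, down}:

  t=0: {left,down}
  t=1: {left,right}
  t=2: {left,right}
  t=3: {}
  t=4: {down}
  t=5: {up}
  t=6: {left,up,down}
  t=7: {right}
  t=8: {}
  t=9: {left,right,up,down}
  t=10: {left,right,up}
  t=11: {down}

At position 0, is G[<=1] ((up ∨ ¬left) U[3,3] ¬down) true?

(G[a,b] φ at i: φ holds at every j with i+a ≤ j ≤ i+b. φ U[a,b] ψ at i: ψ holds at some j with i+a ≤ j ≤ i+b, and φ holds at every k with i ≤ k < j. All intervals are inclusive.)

Does not hold

Check ((up ∨ ¬left) U[3,3] ¬down) at every j in [0,1]:
  j=0: fails
  j=1: fails
Fails at j=0 → formula fails.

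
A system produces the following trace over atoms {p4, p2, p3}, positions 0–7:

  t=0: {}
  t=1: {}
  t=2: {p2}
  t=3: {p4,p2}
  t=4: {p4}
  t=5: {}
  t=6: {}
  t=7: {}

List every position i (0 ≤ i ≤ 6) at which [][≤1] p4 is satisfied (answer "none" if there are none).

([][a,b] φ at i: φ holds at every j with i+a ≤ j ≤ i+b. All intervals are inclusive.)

Evaluate at each i in [0,6]:
  i=0: ✗ (fails at j=0)
  i=1: ✗ (fails at j=1)
  i=2: ✗ (fails at j=2)
  i=3: ✓ (all of [3,4])
  i=4: ✗ (fails at j=5)
  i=5: ✗ (fails at j=5)
  i=6: ✗ (fails at j=6)

3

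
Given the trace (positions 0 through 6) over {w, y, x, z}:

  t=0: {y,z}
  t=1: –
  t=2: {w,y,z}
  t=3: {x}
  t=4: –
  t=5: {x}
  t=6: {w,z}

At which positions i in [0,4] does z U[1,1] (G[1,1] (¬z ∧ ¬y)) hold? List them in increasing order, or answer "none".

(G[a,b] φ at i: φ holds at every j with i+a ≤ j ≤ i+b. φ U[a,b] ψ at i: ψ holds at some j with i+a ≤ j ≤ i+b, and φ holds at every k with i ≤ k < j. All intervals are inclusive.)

2

Evaluate at each i in [0,4]:
  i=0: ✗ (no rhs in [1,1])
  i=1: ✗ (lhs fails at k=1 before rhs at j=2)
  i=2: ✓ (rhs at j=3; lhs holds on [2,2])
  i=3: ✗ (lhs fails at k=3 before rhs at j=4)
  i=4: ✗ (no rhs in [5,5])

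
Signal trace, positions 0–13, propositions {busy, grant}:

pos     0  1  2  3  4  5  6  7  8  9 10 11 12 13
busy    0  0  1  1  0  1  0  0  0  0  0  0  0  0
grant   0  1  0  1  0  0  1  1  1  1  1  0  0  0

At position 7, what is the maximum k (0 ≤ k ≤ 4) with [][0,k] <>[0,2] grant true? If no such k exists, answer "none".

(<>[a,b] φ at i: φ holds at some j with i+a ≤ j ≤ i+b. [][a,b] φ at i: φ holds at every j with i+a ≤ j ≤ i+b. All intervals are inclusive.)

<>[0,2] grant must hold from j=7 onward; find where it first fails.
  j=7: holds
  j=8: holds
  j=9: holds
  j=10: holds
  j=11: fails
Holds on [7,10], so largest k = 3.

3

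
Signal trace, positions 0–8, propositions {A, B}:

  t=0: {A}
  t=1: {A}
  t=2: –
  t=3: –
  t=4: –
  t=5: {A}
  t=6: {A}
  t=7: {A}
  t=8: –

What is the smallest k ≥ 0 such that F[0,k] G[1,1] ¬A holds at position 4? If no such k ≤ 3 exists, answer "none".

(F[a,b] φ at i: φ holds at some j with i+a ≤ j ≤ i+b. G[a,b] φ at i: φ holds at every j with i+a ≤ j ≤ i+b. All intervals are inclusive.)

Scan j = 4,5,… for G[1,1] ¬A:
  j=4: fails
  j=5: fails
  j=6: fails
  j=7: holds
First hit at j=7, so smallest k = 7-4 = 3.

3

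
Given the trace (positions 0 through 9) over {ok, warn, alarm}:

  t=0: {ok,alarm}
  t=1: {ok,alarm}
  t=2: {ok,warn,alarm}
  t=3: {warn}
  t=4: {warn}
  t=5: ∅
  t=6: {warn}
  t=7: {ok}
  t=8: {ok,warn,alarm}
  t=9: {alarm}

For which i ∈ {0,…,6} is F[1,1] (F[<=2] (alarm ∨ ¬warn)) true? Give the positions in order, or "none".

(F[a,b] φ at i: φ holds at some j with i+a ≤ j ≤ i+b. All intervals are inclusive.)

0, 1, 2, 3, 4, 5, 6

Evaluate at each i in [0,6]:
  i=0: ✓ (witness j=1)
  i=1: ✓ (witness j=2)
  i=2: ✓ (witness j=3)
  i=3: ✓ (witness j=4)
  i=4: ✓ (witness j=5)
  i=5: ✓ (witness j=6)
  i=6: ✓ (witness j=7)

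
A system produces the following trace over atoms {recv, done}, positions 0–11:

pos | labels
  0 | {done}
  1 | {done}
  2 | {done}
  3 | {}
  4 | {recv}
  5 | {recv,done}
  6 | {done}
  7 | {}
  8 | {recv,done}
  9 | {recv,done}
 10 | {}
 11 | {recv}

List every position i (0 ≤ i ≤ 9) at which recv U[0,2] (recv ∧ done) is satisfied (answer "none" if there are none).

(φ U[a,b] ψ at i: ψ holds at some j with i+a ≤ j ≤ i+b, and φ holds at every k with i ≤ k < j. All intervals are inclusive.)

4, 5, 8, 9

Evaluate at each i in [0,9]:
  i=0: ✗ (no rhs in [0,2])
  i=1: ✗ (no rhs in [1,3])
  i=2: ✗ (no rhs in [2,4])
  i=3: ✗ (lhs fails at k=3 before rhs at j=5)
  i=4: ✓ (rhs at j=5; lhs holds on [4,4])
  i=5: ✓ (rhs at j=5)
  i=6: ✗ (lhs fails at k=6 before rhs at j=8)
  i=7: ✗ (lhs fails at k=7 before rhs at j=8)
  i=8: ✓ (rhs at j=8)
  i=9: ✓ (rhs at j=9)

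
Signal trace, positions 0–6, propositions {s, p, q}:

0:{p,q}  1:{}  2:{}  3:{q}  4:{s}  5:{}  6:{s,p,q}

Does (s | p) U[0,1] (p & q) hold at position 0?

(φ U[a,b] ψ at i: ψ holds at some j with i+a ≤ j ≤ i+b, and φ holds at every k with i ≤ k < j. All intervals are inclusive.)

Need some j in [0,1] with (p & q), and (s | p) at every k in [0,j-1].
  j=0: (p & q) holds; no prefix to check → satisfied.

Yes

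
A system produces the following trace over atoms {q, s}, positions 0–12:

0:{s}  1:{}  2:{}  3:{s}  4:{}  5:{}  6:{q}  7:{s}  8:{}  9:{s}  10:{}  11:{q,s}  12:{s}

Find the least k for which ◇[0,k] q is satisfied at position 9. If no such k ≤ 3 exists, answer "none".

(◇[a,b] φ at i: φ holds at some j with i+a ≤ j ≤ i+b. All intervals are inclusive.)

2

Scan j = 9,10,… for q:
  j=9: fails
  j=10: fails
  j=11: holds
First hit at j=11, so smallest k = 11-9 = 2.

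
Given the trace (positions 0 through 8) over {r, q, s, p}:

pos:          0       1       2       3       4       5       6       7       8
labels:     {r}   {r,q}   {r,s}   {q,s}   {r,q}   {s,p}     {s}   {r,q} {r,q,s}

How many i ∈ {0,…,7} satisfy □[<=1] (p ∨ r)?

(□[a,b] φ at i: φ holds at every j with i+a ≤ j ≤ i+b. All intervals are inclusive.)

Evaluate at each i in [0,7]:
  i=0: ✓ (all of [0,1])
  i=1: ✓ (all of [1,2])
  i=2: ✗ (fails at j=3)
  i=3: ✗ (fails at j=3)
  i=4: ✓ (all of [4,5])
  i=5: ✗ (fails at j=6)
  i=6: ✗ (fails at j=6)
  i=7: ✓ (all of [7,8])
Positions where it holds: {0, 1, 4, 7} → 4.

4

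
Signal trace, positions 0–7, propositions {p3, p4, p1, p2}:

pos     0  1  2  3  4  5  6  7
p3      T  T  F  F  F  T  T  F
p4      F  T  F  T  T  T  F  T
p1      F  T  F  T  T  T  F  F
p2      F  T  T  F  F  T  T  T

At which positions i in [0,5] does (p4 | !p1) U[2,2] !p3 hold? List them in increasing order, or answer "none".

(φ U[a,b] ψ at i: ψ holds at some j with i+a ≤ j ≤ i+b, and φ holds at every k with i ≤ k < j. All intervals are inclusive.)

0, 1, 2, 5

Evaluate at each i in [0,5]:
  i=0: ✓ (rhs at j=2; lhs holds on [0,1])
  i=1: ✓ (rhs at j=3; lhs holds on [1,2])
  i=2: ✓ (rhs at j=4; lhs holds on [2,3])
  i=3: ✗ (no rhs in [5,5])
  i=4: ✗ (no rhs in [6,6])
  i=5: ✓ (rhs at j=7; lhs holds on [5,6])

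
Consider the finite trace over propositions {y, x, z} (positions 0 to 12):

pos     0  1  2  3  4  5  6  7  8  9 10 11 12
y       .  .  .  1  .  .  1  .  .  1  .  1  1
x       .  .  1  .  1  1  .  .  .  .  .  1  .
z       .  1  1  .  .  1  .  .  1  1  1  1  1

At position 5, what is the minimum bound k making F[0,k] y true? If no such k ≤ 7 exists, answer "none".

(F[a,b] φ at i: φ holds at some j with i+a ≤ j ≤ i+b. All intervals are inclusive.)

1

Scan j = 5,6,… for y:
  j=5: fails
  j=6: holds
First hit at j=6, so smallest k = 6-5 = 1.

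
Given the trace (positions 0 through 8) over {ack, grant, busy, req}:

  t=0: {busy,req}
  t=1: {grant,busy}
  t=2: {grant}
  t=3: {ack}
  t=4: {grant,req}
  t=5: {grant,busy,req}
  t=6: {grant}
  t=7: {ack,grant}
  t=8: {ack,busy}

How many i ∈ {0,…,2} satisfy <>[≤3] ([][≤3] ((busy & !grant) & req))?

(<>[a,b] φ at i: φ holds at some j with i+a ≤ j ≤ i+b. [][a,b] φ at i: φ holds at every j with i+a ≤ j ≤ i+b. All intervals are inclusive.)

Evaluate at each i in [0,2]:
  i=0: ✗ (none in [0,3])
  i=1: ✗ (none in [1,4])
  i=2: ✗ (none in [2,5])
Positions where it holds: {} → 0.

0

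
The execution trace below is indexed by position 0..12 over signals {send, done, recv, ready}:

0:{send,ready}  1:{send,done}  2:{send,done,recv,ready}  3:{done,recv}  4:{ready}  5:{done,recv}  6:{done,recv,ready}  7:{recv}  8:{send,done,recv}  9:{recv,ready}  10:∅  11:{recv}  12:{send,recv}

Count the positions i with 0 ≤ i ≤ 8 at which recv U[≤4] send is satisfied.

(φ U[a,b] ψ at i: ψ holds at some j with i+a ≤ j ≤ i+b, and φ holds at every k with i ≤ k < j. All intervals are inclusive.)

Evaluate at each i in [0,8]:
  i=0: ✓ (rhs at j=0)
  i=1: ✓ (rhs at j=1)
  i=2: ✓ (rhs at j=2)
  i=3: ✗ (no rhs in [3,7])
  i=4: ✗ (lhs fails at k=4 before rhs at j=8)
  i=5: ✓ (rhs at j=8; lhs holds on [5,7])
  i=6: ✓ (rhs at j=8; lhs holds on [6,7])
  i=7: ✓ (rhs at j=8; lhs holds on [7,7])
  i=8: ✓ (rhs at j=8)
Positions where it holds: {0, 1, 2, 5, 6, 7, 8} → 7.

7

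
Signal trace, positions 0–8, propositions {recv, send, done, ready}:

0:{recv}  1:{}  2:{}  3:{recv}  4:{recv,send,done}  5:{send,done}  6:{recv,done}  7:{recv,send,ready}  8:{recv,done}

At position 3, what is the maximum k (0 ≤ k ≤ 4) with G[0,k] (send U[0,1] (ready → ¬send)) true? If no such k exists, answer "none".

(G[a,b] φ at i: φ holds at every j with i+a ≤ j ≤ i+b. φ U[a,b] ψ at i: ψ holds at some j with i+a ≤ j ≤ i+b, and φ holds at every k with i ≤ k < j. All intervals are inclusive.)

4

(send U[0,1] (ready → ¬send)) must hold from j=3 onward; find where it first fails.
  j=3: holds
  j=4: holds
  j=5: holds
  j=6: holds
  j=7: holds
Holds through j=7; largest k = 4.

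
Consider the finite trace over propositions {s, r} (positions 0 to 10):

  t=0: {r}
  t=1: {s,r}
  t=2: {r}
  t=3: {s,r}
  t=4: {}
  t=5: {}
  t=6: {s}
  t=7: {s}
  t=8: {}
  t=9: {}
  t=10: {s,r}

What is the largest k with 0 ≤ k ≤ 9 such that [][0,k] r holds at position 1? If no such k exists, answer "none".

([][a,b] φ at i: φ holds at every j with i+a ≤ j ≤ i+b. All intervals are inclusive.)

2

r must hold from j=1 onward; find where it first fails.
  j=1: holds
  j=2: holds
  j=3: holds
  j=4: fails
Holds on [1,3], so largest k = 2.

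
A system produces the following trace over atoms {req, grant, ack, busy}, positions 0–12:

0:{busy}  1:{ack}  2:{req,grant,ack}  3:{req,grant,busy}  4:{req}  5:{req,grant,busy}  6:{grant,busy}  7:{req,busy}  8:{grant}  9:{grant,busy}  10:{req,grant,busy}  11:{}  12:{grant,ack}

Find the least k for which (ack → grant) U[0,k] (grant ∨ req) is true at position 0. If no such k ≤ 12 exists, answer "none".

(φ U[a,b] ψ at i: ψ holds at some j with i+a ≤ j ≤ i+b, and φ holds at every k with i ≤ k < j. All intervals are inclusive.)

none

Need earliest j ≥ 0 with (grant ∨ req), and (ack → grant) at every k in [0,j-1].
  j=0: rhs fails.
  j=1: rhs fails.
  j=2: rhs holds but lhs fails at k=1.
  j=3: rhs holds but lhs fails at k=1.
  j=4: rhs holds but lhs fails at k=1.
  j=5: rhs holds but lhs fails at k=1.
  j=6: rhs holds but lhs fails at k=1.
  j=7: rhs holds but lhs fails at k=1.
  j=8: rhs holds but lhs fails at k=1.
  j=9: rhs holds but lhs fails at k=1.
  j=10: rhs holds but lhs fails at k=1.
  j=11: rhs fails.
  j=12: rhs holds but lhs fails at k=1.
No witness within the range → none.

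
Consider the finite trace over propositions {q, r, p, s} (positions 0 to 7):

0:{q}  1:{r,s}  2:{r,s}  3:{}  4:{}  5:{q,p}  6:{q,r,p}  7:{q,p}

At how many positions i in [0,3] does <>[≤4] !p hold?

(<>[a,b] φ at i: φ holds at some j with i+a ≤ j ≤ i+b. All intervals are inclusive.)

Evaluate at each i in [0,3]:
  i=0: ✓ (witness j=0)
  i=1: ✓ (witness j=1)
  i=2: ✓ (witness j=2)
  i=3: ✓ (witness j=3)
Positions where it holds: {0, 1, 2, 3} → 4.

4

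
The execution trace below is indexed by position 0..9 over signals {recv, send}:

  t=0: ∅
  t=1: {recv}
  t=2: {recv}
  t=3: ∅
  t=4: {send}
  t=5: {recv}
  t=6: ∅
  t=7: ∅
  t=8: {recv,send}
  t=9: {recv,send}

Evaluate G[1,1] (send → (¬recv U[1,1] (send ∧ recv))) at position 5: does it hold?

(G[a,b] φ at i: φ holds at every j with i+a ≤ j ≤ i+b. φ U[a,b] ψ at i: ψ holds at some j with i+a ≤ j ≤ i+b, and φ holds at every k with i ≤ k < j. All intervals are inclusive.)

Yes

Check (send → (¬recv U[1,1] (send ∧ recv))) at every j in [6,6]:
  j=6: antecedent false → ✓
All positions satisfy it → formula holds.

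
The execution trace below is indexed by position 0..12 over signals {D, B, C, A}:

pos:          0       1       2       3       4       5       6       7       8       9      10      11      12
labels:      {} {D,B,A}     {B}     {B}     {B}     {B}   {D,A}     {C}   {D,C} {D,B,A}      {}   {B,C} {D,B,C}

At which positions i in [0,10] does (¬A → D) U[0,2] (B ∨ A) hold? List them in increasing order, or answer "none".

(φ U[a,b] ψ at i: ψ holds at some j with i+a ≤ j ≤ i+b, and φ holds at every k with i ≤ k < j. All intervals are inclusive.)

Evaluate at each i in [0,10]:
  i=0: ✗ (lhs fails at k=0 before rhs at j=1)
  i=1: ✓ (rhs at j=1)
  i=2: ✓ (rhs at j=2)
  i=3: ✓ (rhs at j=3)
  i=4: ✓ (rhs at j=4)
  i=5: ✓ (rhs at j=5)
  i=6: ✓ (rhs at j=6)
  i=7: ✗ (lhs fails at k=7 before rhs at j=9)
  i=8: ✓ (rhs at j=9; lhs holds on [8,8])
  i=9: ✓ (rhs at j=9)
  i=10: ✗ (lhs fails at k=10 before rhs at j=11)

1, 2, 3, 4, 5, 6, 8, 9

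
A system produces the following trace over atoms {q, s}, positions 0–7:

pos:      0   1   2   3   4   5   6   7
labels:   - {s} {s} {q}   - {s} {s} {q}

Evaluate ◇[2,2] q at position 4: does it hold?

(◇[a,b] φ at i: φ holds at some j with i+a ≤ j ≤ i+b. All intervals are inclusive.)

Check q at each j in [6,6]:
  j=6: false
No position in the window satisfies it → formula fails.

Does not hold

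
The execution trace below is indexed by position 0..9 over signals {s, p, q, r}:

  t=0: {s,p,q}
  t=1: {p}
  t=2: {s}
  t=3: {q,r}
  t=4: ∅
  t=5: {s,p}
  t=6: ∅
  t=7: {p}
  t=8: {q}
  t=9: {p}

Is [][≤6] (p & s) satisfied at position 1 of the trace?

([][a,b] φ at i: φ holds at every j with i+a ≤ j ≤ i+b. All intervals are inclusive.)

Check (p & s) at every j in [1,7]:
  j=1: false
  j=2: false
  j=3: false
  j=4: false
  j=5: true
  j=6: false
  j=7: false
Fails at j=1 → formula fails.

No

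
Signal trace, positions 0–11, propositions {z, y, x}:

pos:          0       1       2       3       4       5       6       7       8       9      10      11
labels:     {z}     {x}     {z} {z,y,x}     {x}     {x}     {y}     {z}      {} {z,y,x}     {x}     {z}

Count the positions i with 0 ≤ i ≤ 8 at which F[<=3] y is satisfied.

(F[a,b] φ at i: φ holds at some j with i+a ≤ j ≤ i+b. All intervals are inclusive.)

9

Evaluate at each i in [0,8]:
  i=0: ✓ (witness j=3)
  i=1: ✓ (witness j=3)
  i=2: ✓ (witness j=3)
  i=3: ✓ (witness j=3)
  i=4: ✓ (witness j=6)
  i=5: ✓ (witness j=6)
  i=6: ✓ (witness j=6)
  i=7: ✓ (witness j=9)
  i=8: ✓ (witness j=9)
Positions where it holds: {0, 1, 2, 3, 4, 5, 6, 7, 8} → 9.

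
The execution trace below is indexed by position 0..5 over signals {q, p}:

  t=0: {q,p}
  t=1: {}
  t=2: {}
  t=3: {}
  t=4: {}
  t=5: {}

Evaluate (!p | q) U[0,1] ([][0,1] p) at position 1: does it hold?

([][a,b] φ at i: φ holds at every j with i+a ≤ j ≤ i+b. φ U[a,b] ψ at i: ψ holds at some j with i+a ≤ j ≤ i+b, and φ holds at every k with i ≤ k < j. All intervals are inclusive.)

Need some j in [1,2] with [][0,1] p, and (!p | q) at every k in [1,j-1].
  j=1: [][0,1] p — fails at 1.
  j=2: [][0,1] p — fails at 2.
No j in the window works → until fails.

False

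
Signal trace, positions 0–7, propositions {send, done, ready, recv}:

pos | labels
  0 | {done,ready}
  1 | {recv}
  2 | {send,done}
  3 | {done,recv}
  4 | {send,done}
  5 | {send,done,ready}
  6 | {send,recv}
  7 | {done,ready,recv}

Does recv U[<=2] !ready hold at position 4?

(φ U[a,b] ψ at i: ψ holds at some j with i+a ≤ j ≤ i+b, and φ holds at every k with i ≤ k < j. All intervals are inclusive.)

Holds

Need some j in [4,6] with !ready, and recv at every k in [4,j-1].
  j=4: !ready holds; no prefix to check → satisfied.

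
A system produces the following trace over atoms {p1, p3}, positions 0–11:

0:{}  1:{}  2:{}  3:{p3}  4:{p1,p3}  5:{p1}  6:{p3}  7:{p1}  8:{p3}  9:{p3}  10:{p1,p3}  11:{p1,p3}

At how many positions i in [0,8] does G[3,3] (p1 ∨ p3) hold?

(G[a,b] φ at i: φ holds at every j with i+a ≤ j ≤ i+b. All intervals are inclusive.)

Evaluate at each i in [0,8]:
  i=0: ✓ (all of [3,3])
  i=1: ✓ (all of [4,4])
  i=2: ✓ (all of [5,5])
  i=3: ✓ (all of [6,6])
  i=4: ✓ (all of [7,7])
  i=5: ✓ (all of [8,8])
  i=6: ✓ (all of [9,9])
  i=7: ✓ (all of [10,10])
  i=8: ✓ (all of [11,11])
Positions where it holds: {0, 1, 2, 3, 4, 5, 6, 7, 8} → 9.

9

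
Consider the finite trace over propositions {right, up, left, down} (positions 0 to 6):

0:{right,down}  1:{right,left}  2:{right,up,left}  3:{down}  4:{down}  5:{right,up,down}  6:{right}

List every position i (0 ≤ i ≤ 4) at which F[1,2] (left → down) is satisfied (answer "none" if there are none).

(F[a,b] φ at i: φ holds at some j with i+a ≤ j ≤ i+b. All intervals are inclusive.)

Evaluate at each i in [0,4]:
  i=0: ✗ (none in [1,2])
  i=1: ✓ (witness j=3)
  i=2: ✓ (witness j=3)
  i=3: ✓ (witness j=4)
  i=4: ✓ (witness j=5)

1, 2, 3, 4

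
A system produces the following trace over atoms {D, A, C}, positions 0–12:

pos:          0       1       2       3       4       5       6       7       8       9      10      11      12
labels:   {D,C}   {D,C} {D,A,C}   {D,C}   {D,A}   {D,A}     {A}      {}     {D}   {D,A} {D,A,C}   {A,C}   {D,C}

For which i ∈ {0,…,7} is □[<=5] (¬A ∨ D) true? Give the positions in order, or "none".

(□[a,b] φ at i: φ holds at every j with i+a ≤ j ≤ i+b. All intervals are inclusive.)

Evaluate at each i in [0,7]:
  i=0: ✓ (all of [0,5])
  i=1: ✗ (fails at j=6)
  i=2: ✗ (fails at j=6)
  i=3: ✗ (fails at j=6)
  i=4: ✗ (fails at j=6)
  i=5: ✗ (fails at j=6)
  i=6: ✗ (fails at j=6)
  i=7: ✗ (fails at j=11)

0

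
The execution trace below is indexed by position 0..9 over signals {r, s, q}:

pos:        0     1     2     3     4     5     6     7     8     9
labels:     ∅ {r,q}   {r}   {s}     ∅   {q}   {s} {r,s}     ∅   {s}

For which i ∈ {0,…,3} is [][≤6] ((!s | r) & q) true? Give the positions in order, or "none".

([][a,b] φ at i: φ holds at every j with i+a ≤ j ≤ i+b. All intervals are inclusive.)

Evaluate at each i in [0,3]:
  i=0: ✗ (fails at j=0)
  i=1: ✗ (fails at j=2)
  i=2: ✗ (fails at j=2)
  i=3: ✗ (fails at j=3)

none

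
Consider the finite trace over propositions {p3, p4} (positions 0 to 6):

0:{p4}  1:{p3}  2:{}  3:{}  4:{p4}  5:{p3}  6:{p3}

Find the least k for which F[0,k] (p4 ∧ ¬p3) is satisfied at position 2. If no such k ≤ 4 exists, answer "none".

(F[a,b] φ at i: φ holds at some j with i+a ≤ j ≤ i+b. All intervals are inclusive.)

2

Scan j = 2,3,… for (p4 ∧ ¬p3):
  j=2: fails
  j=3: fails
  j=4: holds
First hit at j=4, so smallest k = 4-2 = 2.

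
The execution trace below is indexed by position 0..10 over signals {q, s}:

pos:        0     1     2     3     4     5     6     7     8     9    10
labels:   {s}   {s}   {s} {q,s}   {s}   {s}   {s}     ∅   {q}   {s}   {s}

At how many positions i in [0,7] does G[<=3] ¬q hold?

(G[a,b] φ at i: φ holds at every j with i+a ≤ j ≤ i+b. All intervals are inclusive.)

Evaluate at each i in [0,7]:
  i=0: ✗ (fails at j=3)
  i=1: ✗ (fails at j=3)
  i=2: ✗ (fails at j=3)
  i=3: ✗ (fails at j=3)
  i=4: ✓ (all of [4,7])
  i=5: ✗ (fails at j=8)
  i=6: ✗ (fails at j=8)
  i=7: ✗ (fails at j=8)
Positions where it holds: {4} → 1.

1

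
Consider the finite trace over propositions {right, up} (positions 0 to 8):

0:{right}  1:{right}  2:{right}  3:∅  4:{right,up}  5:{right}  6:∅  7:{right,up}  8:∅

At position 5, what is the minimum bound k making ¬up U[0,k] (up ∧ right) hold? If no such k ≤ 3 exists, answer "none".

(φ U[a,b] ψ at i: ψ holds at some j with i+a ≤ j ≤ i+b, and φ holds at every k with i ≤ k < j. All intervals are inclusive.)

Need earliest j ≥ 5 with (up ∧ right), and ¬up at every k in [5,j-1].
  j=5: rhs fails.
  j=6: rhs fails.
  j=7: rhs holds; lhs holds on [5,6]. k = 2.

2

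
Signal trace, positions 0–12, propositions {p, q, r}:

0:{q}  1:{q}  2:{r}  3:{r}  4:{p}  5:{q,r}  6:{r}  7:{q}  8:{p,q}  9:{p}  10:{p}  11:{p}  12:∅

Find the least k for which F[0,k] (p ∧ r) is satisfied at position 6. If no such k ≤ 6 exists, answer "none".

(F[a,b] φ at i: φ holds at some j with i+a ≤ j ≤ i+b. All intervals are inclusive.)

none

Scan j = 6,7,… for (p ∧ r):
  j=6: fails
  j=7: fails
  j=8: fails
  j=9: fails
  j=10: fails
  j=11: fails
  j=12: fails
No j in [6,12] satisfies it → none.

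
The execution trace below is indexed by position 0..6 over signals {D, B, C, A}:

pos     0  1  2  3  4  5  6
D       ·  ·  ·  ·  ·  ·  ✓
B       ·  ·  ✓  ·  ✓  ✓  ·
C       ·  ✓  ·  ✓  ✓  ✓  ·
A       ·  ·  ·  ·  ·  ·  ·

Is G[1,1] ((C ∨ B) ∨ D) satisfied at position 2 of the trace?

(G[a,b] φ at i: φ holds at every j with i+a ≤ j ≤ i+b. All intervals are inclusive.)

Check ((C ∨ B) ∨ D) at every j in [3,3]:
  j=3: true
All positions satisfy it → formula holds.

Yes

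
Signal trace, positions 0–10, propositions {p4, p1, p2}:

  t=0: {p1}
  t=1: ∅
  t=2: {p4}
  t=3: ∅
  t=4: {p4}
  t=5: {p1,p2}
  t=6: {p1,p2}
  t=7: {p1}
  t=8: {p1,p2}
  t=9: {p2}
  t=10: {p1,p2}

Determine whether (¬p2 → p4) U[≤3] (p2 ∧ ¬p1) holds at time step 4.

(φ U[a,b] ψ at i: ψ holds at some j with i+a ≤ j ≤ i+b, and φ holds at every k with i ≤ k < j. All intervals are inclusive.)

Need some j in [4,7] with (p2 ∧ ¬p1), and (¬p2 → p4) at every k in [4,j-1].
  j=4: (p2 ∧ ¬p1) false.
  j=5: (p2 ∧ ¬p1) false.
  j=6: (p2 ∧ ¬p1) false.
  j=7: (p2 ∧ ¬p1) false.
No j in the window works → until fails.

Does not hold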